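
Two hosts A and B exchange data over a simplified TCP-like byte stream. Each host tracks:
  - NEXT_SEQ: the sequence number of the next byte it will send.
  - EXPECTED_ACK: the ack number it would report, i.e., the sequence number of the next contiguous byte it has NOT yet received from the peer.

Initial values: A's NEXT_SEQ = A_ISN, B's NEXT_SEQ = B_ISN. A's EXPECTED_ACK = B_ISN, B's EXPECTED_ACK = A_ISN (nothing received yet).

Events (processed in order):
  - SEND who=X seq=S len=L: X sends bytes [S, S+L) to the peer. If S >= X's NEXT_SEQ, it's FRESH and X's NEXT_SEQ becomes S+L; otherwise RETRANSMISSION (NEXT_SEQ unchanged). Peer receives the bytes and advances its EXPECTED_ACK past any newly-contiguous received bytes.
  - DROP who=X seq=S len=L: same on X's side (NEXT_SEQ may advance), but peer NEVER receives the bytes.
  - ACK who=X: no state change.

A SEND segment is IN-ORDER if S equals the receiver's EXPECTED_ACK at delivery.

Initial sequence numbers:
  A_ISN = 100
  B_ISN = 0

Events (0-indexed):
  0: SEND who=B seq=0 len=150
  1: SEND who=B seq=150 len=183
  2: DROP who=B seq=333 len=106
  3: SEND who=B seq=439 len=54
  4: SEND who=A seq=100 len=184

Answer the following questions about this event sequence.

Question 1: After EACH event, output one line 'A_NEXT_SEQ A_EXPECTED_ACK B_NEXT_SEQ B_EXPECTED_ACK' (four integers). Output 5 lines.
100 150 150 100
100 333 333 100
100 333 439 100
100 333 493 100
284 333 493 284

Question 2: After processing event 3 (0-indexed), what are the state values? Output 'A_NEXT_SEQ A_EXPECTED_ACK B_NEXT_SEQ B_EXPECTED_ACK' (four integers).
After event 0: A_seq=100 A_ack=150 B_seq=150 B_ack=100
After event 1: A_seq=100 A_ack=333 B_seq=333 B_ack=100
After event 2: A_seq=100 A_ack=333 B_seq=439 B_ack=100
After event 3: A_seq=100 A_ack=333 B_seq=493 B_ack=100

100 333 493 100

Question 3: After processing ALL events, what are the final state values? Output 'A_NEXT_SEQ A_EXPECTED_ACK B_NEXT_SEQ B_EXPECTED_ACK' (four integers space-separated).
Answer: 284 333 493 284

Derivation:
After event 0: A_seq=100 A_ack=150 B_seq=150 B_ack=100
After event 1: A_seq=100 A_ack=333 B_seq=333 B_ack=100
After event 2: A_seq=100 A_ack=333 B_seq=439 B_ack=100
After event 3: A_seq=100 A_ack=333 B_seq=493 B_ack=100
After event 4: A_seq=284 A_ack=333 B_seq=493 B_ack=284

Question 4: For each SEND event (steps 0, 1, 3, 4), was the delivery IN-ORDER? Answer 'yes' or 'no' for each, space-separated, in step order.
Answer: yes yes no yes

Derivation:
Step 0: SEND seq=0 -> in-order
Step 1: SEND seq=150 -> in-order
Step 3: SEND seq=439 -> out-of-order
Step 4: SEND seq=100 -> in-order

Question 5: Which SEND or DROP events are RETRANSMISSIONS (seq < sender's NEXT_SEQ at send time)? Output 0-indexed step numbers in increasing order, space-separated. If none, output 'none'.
Step 0: SEND seq=0 -> fresh
Step 1: SEND seq=150 -> fresh
Step 2: DROP seq=333 -> fresh
Step 3: SEND seq=439 -> fresh
Step 4: SEND seq=100 -> fresh

Answer: none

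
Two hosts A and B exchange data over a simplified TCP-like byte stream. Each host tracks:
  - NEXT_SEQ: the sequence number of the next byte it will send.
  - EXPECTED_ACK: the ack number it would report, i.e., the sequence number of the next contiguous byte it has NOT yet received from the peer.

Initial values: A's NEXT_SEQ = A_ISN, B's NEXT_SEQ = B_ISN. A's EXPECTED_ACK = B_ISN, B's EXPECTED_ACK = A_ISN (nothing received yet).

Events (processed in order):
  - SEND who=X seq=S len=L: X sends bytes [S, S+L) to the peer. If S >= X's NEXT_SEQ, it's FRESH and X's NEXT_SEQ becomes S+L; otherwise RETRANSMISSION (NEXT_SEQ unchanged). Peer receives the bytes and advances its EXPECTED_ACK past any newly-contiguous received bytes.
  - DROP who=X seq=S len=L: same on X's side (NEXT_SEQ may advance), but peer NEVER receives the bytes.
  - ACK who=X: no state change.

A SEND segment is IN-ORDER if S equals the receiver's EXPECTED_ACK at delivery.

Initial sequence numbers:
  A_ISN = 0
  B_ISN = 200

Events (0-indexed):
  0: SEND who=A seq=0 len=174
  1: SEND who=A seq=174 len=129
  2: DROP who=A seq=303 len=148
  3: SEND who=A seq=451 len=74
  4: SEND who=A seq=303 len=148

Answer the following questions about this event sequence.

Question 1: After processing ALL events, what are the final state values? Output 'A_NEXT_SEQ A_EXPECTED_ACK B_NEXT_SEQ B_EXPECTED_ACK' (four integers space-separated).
Answer: 525 200 200 525

Derivation:
After event 0: A_seq=174 A_ack=200 B_seq=200 B_ack=174
After event 1: A_seq=303 A_ack=200 B_seq=200 B_ack=303
After event 2: A_seq=451 A_ack=200 B_seq=200 B_ack=303
After event 3: A_seq=525 A_ack=200 B_seq=200 B_ack=303
After event 4: A_seq=525 A_ack=200 B_seq=200 B_ack=525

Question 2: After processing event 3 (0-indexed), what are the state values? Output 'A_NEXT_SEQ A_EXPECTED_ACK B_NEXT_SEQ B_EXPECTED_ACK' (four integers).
After event 0: A_seq=174 A_ack=200 B_seq=200 B_ack=174
After event 1: A_seq=303 A_ack=200 B_seq=200 B_ack=303
After event 2: A_seq=451 A_ack=200 B_seq=200 B_ack=303
After event 3: A_seq=525 A_ack=200 B_seq=200 B_ack=303

525 200 200 303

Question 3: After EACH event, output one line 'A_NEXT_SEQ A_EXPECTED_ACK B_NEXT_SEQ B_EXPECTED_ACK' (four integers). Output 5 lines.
174 200 200 174
303 200 200 303
451 200 200 303
525 200 200 303
525 200 200 525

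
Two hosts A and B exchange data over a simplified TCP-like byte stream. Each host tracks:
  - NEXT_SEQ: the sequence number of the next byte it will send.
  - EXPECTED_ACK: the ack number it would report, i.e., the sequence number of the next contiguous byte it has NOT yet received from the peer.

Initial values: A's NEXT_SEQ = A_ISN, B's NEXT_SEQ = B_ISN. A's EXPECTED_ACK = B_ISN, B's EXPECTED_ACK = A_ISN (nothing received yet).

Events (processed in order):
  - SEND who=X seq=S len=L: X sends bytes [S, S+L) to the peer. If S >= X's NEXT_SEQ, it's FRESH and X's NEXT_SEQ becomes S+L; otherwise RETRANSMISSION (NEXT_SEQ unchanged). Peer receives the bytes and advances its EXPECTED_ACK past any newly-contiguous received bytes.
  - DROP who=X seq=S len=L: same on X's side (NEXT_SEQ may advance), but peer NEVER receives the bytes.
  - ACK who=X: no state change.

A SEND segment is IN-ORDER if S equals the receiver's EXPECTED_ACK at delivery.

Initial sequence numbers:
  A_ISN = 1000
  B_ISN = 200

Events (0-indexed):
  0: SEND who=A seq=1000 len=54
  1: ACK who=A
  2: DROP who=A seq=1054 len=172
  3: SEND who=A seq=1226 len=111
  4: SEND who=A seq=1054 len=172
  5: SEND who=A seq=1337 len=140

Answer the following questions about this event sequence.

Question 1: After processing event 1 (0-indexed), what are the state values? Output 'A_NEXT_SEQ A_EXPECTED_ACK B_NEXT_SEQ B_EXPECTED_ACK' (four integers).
After event 0: A_seq=1054 A_ack=200 B_seq=200 B_ack=1054
After event 1: A_seq=1054 A_ack=200 B_seq=200 B_ack=1054

1054 200 200 1054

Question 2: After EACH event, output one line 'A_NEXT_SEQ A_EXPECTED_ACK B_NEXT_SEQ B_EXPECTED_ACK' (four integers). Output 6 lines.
1054 200 200 1054
1054 200 200 1054
1226 200 200 1054
1337 200 200 1054
1337 200 200 1337
1477 200 200 1477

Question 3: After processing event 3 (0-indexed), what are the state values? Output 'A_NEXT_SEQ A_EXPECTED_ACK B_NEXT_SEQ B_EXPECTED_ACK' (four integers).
After event 0: A_seq=1054 A_ack=200 B_seq=200 B_ack=1054
After event 1: A_seq=1054 A_ack=200 B_seq=200 B_ack=1054
After event 2: A_seq=1226 A_ack=200 B_seq=200 B_ack=1054
After event 3: A_seq=1337 A_ack=200 B_seq=200 B_ack=1054

1337 200 200 1054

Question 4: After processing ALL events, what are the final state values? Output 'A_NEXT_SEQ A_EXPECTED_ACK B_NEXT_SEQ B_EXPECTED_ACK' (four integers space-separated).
Answer: 1477 200 200 1477

Derivation:
After event 0: A_seq=1054 A_ack=200 B_seq=200 B_ack=1054
After event 1: A_seq=1054 A_ack=200 B_seq=200 B_ack=1054
After event 2: A_seq=1226 A_ack=200 B_seq=200 B_ack=1054
After event 3: A_seq=1337 A_ack=200 B_seq=200 B_ack=1054
After event 4: A_seq=1337 A_ack=200 B_seq=200 B_ack=1337
After event 5: A_seq=1477 A_ack=200 B_seq=200 B_ack=1477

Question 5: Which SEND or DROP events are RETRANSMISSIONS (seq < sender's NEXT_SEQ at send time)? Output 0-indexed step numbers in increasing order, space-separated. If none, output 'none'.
Answer: 4

Derivation:
Step 0: SEND seq=1000 -> fresh
Step 2: DROP seq=1054 -> fresh
Step 3: SEND seq=1226 -> fresh
Step 4: SEND seq=1054 -> retransmit
Step 5: SEND seq=1337 -> fresh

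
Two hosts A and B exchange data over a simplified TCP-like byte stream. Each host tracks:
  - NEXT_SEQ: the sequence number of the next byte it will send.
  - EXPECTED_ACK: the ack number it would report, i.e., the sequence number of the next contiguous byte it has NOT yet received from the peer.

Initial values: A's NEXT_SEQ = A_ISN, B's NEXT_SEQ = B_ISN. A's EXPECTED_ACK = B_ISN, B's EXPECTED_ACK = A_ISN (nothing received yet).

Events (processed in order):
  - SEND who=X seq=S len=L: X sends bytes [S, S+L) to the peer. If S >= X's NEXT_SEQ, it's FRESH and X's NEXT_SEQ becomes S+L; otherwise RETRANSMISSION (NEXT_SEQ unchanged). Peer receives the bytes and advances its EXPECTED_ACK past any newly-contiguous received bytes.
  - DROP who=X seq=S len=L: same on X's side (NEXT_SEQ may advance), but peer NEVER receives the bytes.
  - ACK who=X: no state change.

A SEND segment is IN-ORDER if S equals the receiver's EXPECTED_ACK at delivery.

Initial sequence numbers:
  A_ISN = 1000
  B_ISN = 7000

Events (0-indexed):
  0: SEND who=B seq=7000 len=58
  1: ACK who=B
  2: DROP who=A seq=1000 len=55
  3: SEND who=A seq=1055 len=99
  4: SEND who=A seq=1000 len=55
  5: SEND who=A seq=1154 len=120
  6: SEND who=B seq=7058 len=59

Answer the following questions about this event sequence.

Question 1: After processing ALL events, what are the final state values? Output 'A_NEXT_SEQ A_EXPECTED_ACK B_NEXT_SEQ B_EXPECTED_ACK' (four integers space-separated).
After event 0: A_seq=1000 A_ack=7058 B_seq=7058 B_ack=1000
After event 1: A_seq=1000 A_ack=7058 B_seq=7058 B_ack=1000
After event 2: A_seq=1055 A_ack=7058 B_seq=7058 B_ack=1000
After event 3: A_seq=1154 A_ack=7058 B_seq=7058 B_ack=1000
After event 4: A_seq=1154 A_ack=7058 B_seq=7058 B_ack=1154
After event 5: A_seq=1274 A_ack=7058 B_seq=7058 B_ack=1274
After event 6: A_seq=1274 A_ack=7117 B_seq=7117 B_ack=1274

Answer: 1274 7117 7117 1274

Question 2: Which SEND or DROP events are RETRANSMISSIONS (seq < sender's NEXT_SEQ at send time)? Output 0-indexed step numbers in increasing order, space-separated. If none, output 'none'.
Step 0: SEND seq=7000 -> fresh
Step 2: DROP seq=1000 -> fresh
Step 3: SEND seq=1055 -> fresh
Step 4: SEND seq=1000 -> retransmit
Step 5: SEND seq=1154 -> fresh
Step 6: SEND seq=7058 -> fresh

Answer: 4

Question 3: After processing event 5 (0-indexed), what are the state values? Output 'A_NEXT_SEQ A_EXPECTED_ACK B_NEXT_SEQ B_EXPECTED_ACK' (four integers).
After event 0: A_seq=1000 A_ack=7058 B_seq=7058 B_ack=1000
After event 1: A_seq=1000 A_ack=7058 B_seq=7058 B_ack=1000
After event 2: A_seq=1055 A_ack=7058 B_seq=7058 B_ack=1000
After event 3: A_seq=1154 A_ack=7058 B_seq=7058 B_ack=1000
After event 4: A_seq=1154 A_ack=7058 B_seq=7058 B_ack=1154
After event 5: A_seq=1274 A_ack=7058 B_seq=7058 B_ack=1274

1274 7058 7058 1274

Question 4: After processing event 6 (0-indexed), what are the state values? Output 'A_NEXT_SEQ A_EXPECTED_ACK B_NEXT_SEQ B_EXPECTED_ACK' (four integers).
After event 0: A_seq=1000 A_ack=7058 B_seq=7058 B_ack=1000
After event 1: A_seq=1000 A_ack=7058 B_seq=7058 B_ack=1000
After event 2: A_seq=1055 A_ack=7058 B_seq=7058 B_ack=1000
After event 3: A_seq=1154 A_ack=7058 B_seq=7058 B_ack=1000
After event 4: A_seq=1154 A_ack=7058 B_seq=7058 B_ack=1154
After event 5: A_seq=1274 A_ack=7058 B_seq=7058 B_ack=1274
After event 6: A_seq=1274 A_ack=7117 B_seq=7117 B_ack=1274

1274 7117 7117 1274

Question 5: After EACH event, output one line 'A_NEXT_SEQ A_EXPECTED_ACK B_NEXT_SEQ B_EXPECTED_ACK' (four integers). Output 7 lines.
1000 7058 7058 1000
1000 7058 7058 1000
1055 7058 7058 1000
1154 7058 7058 1000
1154 7058 7058 1154
1274 7058 7058 1274
1274 7117 7117 1274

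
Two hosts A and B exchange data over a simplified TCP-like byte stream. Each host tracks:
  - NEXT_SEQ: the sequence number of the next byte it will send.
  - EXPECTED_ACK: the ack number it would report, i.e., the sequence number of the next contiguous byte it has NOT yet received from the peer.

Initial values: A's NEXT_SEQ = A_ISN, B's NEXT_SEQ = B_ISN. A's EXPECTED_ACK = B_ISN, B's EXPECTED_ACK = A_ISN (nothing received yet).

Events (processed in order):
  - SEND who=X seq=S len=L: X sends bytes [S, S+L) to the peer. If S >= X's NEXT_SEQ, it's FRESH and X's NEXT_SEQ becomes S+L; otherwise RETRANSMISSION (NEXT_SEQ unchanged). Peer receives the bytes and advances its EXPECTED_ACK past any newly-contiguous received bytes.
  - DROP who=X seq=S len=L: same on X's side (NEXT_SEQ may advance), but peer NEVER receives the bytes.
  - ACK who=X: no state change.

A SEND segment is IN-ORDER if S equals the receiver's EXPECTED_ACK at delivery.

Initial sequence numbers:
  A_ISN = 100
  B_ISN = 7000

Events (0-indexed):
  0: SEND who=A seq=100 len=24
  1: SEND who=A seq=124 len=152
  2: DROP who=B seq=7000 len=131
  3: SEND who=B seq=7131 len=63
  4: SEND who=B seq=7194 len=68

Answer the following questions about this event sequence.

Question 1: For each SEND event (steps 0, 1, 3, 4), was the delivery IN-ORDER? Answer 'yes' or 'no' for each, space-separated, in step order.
Answer: yes yes no no

Derivation:
Step 0: SEND seq=100 -> in-order
Step 1: SEND seq=124 -> in-order
Step 3: SEND seq=7131 -> out-of-order
Step 4: SEND seq=7194 -> out-of-order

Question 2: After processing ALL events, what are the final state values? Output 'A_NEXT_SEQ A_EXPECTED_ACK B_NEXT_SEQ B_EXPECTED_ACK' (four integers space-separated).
Answer: 276 7000 7262 276

Derivation:
After event 0: A_seq=124 A_ack=7000 B_seq=7000 B_ack=124
After event 1: A_seq=276 A_ack=7000 B_seq=7000 B_ack=276
After event 2: A_seq=276 A_ack=7000 B_seq=7131 B_ack=276
After event 3: A_seq=276 A_ack=7000 B_seq=7194 B_ack=276
After event 4: A_seq=276 A_ack=7000 B_seq=7262 B_ack=276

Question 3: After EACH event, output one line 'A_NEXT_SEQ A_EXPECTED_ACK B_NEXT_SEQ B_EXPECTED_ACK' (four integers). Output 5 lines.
124 7000 7000 124
276 7000 7000 276
276 7000 7131 276
276 7000 7194 276
276 7000 7262 276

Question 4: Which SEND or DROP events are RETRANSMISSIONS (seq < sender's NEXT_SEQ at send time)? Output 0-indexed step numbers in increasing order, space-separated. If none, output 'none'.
Answer: none

Derivation:
Step 0: SEND seq=100 -> fresh
Step 1: SEND seq=124 -> fresh
Step 2: DROP seq=7000 -> fresh
Step 3: SEND seq=7131 -> fresh
Step 4: SEND seq=7194 -> fresh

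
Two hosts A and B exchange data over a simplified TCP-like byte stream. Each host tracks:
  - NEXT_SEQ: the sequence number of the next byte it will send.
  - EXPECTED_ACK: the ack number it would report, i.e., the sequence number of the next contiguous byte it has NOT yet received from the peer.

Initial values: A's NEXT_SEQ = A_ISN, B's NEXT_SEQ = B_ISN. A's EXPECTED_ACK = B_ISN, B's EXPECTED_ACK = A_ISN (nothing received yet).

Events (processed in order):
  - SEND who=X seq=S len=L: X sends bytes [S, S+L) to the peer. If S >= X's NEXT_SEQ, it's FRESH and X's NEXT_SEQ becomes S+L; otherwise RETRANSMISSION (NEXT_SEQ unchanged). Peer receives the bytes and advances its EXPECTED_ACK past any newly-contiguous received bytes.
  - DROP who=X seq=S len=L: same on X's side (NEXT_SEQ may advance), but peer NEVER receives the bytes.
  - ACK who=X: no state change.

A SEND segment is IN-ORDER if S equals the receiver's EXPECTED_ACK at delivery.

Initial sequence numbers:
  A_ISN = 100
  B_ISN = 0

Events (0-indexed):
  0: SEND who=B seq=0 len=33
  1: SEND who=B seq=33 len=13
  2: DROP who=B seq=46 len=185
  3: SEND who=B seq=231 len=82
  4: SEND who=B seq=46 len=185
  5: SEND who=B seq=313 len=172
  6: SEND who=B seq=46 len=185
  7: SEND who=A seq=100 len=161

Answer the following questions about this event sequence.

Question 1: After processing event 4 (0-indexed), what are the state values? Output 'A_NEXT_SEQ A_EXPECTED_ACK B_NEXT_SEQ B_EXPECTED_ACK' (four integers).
After event 0: A_seq=100 A_ack=33 B_seq=33 B_ack=100
After event 1: A_seq=100 A_ack=46 B_seq=46 B_ack=100
After event 2: A_seq=100 A_ack=46 B_seq=231 B_ack=100
After event 3: A_seq=100 A_ack=46 B_seq=313 B_ack=100
After event 4: A_seq=100 A_ack=313 B_seq=313 B_ack=100

100 313 313 100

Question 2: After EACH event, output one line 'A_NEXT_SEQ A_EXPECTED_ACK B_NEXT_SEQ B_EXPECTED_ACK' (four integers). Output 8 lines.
100 33 33 100
100 46 46 100
100 46 231 100
100 46 313 100
100 313 313 100
100 485 485 100
100 485 485 100
261 485 485 261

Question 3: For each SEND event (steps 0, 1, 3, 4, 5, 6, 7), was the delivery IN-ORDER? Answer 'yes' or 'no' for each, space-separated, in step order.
Step 0: SEND seq=0 -> in-order
Step 1: SEND seq=33 -> in-order
Step 3: SEND seq=231 -> out-of-order
Step 4: SEND seq=46 -> in-order
Step 5: SEND seq=313 -> in-order
Step 6: SEND seq=46 -> out-of-order
Step 7: SEND seq=100 -> in-order

Answer: yes yes no yes yes no yes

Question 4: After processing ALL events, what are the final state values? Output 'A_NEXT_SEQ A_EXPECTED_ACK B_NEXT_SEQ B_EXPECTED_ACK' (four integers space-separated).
Answer: 261 485 485 261

Derivation:
After event 0: A_seq=100 A_ack=33 B_seq=33 B_ack=100
After event 1: A_seq=100 A_ack=46 B_seq=46 B_ack=100
After event 2: A_seq=100 A_ack=46 B_seq=231 B_ack=100
After event 3: A_seq=100 A_ack=46 B_seq=313 B_ack=100
After event 4: A_seq=100 A_ack=313 B_seq=313 B_ack=100
After event 5: A_seq=100 A_ack=485 B_seq=485 B_ack=100
After event 6: A_seq=100 A_ack=485 B_seq=485 B_ack=100
After event 7: A_seq=261 A_ack=485 B_seq=485 B_ack=261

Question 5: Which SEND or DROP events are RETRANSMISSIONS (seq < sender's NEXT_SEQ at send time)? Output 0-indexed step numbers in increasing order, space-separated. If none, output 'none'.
Answer: 4 6

Derivation:
Step 0: SEND seq=0 -> fresh
Step 1: SEND seq=33 -> fresh
Step 2: DROP seq=46 -> fresh
Step 3: SEND seq=231 -> fresh
Step 4: SEND seq=46 -> retransmit
Step 5: SEND seq=313 -> fresh
Step 6: SEND seq=46 -> retransmit
Step 7: SEND seq=100 -> fresh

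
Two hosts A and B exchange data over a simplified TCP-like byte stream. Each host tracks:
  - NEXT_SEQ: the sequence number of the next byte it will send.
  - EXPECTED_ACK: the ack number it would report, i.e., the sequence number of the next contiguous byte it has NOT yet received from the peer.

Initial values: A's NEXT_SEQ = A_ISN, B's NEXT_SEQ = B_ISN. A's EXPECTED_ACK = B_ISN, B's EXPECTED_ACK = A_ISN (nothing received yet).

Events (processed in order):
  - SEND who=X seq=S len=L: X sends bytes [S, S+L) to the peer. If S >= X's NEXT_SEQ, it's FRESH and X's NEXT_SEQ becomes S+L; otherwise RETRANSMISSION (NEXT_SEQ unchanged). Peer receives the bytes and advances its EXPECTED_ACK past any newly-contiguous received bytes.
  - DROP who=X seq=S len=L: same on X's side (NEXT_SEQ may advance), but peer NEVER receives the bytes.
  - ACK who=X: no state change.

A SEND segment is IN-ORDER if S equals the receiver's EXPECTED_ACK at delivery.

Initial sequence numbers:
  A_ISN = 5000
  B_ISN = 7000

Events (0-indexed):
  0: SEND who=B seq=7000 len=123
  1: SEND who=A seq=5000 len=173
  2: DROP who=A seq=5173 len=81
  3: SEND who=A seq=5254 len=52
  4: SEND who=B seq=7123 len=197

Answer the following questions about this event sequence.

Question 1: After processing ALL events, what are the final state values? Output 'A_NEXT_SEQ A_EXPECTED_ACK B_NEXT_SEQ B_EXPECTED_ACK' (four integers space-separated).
After event 0: A_seq=5000 A_ack=7123 B_seq=7123 B_ack=5000
After event 1: A_seq=5173 A_ack=7123 B_seq=7123 B_ack=5173
After event 2: A_seq=5254 A_ack=7123 B_seq=7123 B_ack=5173
After event 3: A_seq=5306 A_ack=7123 B_seq=7123 B_ack=5173
After event 4: A_seq=5306 A_ack=7320 B_seq=7320 B_ack=5173

Answer: 5306 7320 7320 5173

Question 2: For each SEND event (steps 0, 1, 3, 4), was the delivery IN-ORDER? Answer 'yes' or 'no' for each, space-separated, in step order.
Step 0: SEND seq=7000 -> in-order
Step 1: SEND seq=5000 -> in-order
Step 3: SEND seq=5254 -> out-of-order
Step 4: SEND seq=7123 -> in-order

Answer: yes yes no yes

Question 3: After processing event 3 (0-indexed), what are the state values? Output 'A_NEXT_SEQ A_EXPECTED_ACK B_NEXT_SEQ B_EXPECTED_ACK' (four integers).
After event 0: A_seq=5000 A_ack=7123 B_seq=7123 B_ack=5000
After event 1: A_seq=5173 A_ack=7123 B_seq=7123 B_ack=5173
After event 2: A_seq=5254 A_ack=7123 B_seq=7123 B_ack=5173
After event 3: A_seq=5306 A_ack=7123 B_seq=7123 B_ack=5173

5306 7123 7123 5173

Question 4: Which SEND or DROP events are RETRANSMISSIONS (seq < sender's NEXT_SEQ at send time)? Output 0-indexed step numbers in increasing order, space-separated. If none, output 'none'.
Answer: none

Derivation:
Step 0: SEND seq=7000 -> fresh
Step 1: SEND seq=5000 -> fresh
Step 2: DROP seq=5173 -> fresh
Step 3: SEND seq=5254 -> fresh
Step 4: SEND seq=7123 -> fresh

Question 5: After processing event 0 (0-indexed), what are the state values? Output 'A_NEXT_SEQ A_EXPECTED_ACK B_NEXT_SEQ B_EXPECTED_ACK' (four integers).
After event 0: A_seq=5000 A_ack=7123 B_seq=7123 B_ack=5000

5000 7123 7123 5000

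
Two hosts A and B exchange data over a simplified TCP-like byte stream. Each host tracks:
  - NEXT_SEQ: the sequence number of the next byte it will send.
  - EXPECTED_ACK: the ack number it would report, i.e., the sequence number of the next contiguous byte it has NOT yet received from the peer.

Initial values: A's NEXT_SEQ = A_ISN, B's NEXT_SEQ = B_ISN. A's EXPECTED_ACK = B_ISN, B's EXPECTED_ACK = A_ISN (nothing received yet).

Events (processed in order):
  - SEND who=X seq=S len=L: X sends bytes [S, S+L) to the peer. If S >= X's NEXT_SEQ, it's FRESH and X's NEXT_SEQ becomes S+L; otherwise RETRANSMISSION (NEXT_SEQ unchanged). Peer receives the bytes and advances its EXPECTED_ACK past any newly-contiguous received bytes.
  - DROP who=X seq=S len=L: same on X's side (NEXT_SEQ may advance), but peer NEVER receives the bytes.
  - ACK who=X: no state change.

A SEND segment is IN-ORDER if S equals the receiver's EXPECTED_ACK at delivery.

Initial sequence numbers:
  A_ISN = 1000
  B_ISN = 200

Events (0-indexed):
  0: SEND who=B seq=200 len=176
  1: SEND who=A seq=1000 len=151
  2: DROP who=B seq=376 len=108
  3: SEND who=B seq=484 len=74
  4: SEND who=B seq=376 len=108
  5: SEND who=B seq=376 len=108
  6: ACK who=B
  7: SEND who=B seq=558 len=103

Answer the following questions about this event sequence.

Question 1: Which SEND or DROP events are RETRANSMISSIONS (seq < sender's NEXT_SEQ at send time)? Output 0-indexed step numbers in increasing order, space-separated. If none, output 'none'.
Step 0: SEND seq=200 -> fresh
Step 1: SEND seq=1000 -> fresh
Step 2: DROP seq=376 -> fresh
Step 3: SEND seq=484 -> fresh
Step 4: SEND seq=376 -> retransmit
Step 5: SEND seq=376 -> retransmit
Step 7: SEND seq=558 -> fresh

Answer: 4 5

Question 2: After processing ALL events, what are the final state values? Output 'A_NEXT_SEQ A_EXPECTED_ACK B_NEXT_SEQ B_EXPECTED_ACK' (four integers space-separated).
After event 0: A_seq=1000 A_ack=376 B_seq=376 B_ack=1000
After event 1: A_seq=1151 A_ack=376 B_seq=376 B_ack=1151
After event 2: A_seq=1151 A_ack=376 B_seq=484 B_ack=1151
After event 3: A_seq=1151 A_ack=376 B_seq=558 B_ack=1151
After event 4: A_seq=1151 A_ack=558 B_seq=558 B_ack=1151
After event 5: A_seq=1151 A_ack=558 B_seq=558 B_ack=1151
After event 6: A_seq=1151 A_ack=558 B_seq=558 B_ack=1151
After event 7: A_seq=1151 A_ack=661 B_seq=661 B_ack=1151

Answer: 1151 661 661 1151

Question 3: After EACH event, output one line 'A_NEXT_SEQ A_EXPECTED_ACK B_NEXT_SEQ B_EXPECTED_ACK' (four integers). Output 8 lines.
1000 376 376 1000
1151 376 376 1151
1151 376 484 1151
1151 376 558 1151
1151 558 558 1151
1151 558 558 1151
1151 558 558 1151
1151 661 661 1151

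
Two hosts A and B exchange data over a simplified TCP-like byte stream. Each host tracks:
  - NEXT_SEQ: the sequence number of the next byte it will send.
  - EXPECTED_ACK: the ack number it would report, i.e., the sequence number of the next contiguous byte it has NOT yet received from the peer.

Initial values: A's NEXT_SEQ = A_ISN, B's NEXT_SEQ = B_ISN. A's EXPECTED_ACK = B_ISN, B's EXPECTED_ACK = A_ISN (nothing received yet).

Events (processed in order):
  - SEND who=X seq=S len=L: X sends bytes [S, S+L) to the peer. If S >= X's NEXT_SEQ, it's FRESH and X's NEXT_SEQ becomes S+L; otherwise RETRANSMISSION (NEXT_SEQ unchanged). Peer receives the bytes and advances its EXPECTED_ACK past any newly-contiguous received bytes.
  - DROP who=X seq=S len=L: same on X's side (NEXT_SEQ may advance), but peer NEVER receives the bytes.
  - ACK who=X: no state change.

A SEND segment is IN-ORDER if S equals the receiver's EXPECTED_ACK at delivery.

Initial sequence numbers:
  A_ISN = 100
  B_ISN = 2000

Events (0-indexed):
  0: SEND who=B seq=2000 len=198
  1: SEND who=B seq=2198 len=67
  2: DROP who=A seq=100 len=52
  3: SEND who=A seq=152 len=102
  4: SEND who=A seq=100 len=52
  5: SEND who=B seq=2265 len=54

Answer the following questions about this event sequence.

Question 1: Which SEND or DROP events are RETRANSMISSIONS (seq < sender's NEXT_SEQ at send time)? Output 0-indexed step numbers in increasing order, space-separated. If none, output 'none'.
Step 0: SEND seq=2000 -> fresh
Step 1: SEND seq=2198 -> fresh
Step 2: DROP seq=100 -> fresh
Step 3: SEND seq=152 -> fresh
Step 4: SEND seq=100 -> retransmit
Step 5: SEND seq=2265 -> fresh

Answer: 4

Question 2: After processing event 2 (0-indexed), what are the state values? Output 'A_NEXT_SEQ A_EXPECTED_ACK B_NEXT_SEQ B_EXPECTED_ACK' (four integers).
After event 0: A_seq=100 A_ack=2198 B_seq=2198 B_ack=100
After event 1: A_seq=100 A_ack=2265 B_seq=2265 B_ack=100
After event 2: A_seq=152 A_ack=2265 B_seq=2265 B_ack=100

152 2265 2265 100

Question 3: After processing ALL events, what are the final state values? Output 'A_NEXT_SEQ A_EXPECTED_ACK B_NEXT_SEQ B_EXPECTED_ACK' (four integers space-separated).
After event 0: A_seq=100 A_ack=2198 B_seq=2198 B_ack=100
After event 1: A_seq=100 A_ack=2265 B_seq=2265 B_ack=100
After event 2: A_seq=152 A_ack=2265 B_seq=2265 B_ack=100
After event 3: A_seq=254 A_ack=2265 B_seq=2265 B_ack=100
After event 4: A_seq=254 A_ack=2265 B_seq=2265 B_ack=254
After event 5: A_seq=254 A_ack=2319 B_seq=2319 B_ack=254

Answer: 254 2319 2319 254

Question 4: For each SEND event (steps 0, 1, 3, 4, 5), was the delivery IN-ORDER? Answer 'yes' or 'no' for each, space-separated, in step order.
Step 0: SEND seq=2000 -> in-order
Step 1: SEND seq=2198 -> in-order
Step 3: SEND seq=152 -> out-of-order
Step 4: SEND seq=100 -> in-order
Step 5: SEND seq=2265 -> in-order

Answer: yes yes no yes yes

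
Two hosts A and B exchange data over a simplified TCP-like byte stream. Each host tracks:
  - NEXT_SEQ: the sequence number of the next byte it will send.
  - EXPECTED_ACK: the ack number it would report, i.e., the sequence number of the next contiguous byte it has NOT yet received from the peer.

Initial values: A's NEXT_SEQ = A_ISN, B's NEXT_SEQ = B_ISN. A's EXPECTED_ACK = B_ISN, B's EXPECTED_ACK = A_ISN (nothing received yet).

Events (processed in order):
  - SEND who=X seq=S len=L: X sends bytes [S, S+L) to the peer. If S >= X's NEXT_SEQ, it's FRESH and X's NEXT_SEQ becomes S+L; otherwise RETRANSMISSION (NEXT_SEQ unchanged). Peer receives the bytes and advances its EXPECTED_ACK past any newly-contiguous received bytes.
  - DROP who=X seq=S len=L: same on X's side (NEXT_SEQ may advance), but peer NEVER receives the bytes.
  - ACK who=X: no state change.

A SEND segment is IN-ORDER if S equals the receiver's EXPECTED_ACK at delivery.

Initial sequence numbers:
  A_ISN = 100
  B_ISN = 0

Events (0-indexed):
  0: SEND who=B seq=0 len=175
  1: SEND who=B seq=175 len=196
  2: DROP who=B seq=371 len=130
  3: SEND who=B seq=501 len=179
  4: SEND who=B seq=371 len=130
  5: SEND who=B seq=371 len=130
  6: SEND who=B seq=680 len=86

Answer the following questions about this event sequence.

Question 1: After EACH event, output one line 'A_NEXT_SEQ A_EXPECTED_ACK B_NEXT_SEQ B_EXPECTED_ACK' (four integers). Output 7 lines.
100 175 175 100
100 371 371 100
100 371 501 100
100 371 680 100
100 680 680 100
100 680 680 100
100 766 766 100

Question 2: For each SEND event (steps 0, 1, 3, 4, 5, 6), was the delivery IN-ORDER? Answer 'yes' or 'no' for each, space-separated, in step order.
Answer: yes yes no yes no yes

Derivation:
Step 0: SEND seq=0 -> in-order
Step 1: SEND seq=175 -> in-order
Step 3: SEND seq=501 -> out-of-order
Step 4: SEND seq=371 -> in-order
Step 5: SEND seq=371 -> out-of-order
Step 6: SEND seq=680 -> in-order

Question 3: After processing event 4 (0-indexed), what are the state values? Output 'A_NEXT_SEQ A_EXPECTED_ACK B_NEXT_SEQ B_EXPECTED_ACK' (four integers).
After event 0: A_seq=100 A_ack=175 B_seq=175 B_ack=100
After event 1: A_seq=100 A_ack=371 B_seq=371 B_ack=100
After event 2: A_seq=100 A_ack=371 B_seq=501 B_ack=100
After event 3: A_seq=100 A_ack=371 B_seq=680 B_ack=100
After event 4: A_seq=100 A_ack=680 B_seq=680 B_ack=100

100 680 680 100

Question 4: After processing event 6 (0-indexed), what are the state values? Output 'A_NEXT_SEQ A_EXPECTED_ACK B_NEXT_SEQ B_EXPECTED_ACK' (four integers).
After event 0: A_seq=100 A_ack=175 B_seq=175 B_ack=100
After event 1: A_seq=100 A_ack=371 B_seq=371 B_ack=100
After event 2: A_seq=100 A_ack=371 B_seq=501 B_ack=100
After event 3: A_seq=100 A_ack=371 B_seq=680 B_ack=100
After event 4: A_seq=100 A_ack=680 B_seq=680 B_ack=100
After event 5: A_seq=100 A_ack=680 B_seq=680 B_ack=100
After event 6: A_seq=100 A_ack=766 B_seq=766 B_ack=100

100 766 766 100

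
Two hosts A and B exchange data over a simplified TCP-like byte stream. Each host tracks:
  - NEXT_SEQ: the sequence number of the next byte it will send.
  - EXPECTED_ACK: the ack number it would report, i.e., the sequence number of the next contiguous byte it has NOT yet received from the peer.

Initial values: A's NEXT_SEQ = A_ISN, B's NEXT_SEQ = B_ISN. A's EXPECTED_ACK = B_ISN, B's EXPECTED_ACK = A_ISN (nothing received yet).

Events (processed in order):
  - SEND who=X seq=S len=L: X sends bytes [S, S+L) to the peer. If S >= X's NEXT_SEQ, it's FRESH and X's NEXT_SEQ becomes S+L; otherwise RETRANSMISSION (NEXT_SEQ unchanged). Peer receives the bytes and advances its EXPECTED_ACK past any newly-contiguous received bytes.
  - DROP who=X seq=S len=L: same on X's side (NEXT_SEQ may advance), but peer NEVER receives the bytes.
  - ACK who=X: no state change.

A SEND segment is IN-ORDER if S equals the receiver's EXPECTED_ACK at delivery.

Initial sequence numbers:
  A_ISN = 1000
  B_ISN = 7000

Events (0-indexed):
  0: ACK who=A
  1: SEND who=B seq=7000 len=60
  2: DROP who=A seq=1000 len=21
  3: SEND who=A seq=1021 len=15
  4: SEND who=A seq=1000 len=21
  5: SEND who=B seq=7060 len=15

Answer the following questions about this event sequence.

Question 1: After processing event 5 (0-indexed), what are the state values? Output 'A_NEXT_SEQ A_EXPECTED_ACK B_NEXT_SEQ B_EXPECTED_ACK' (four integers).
After event 0: A_seq=1000 A_ack=7000 B_seq=7000 B_ack=1000
After event 1: A_seq=1000 A_ack=7060 B_seq=7060 B_ack=1000
After event 2: A_seq=1021 A_ack=7060 B_seq=7060 B_ack=1000
After event 3: A_seq=1036 A_ack=7060 B_seq=7060 B_ack=1000
After event 4: A_seq=1036 A_ack=7060 B_seq=7060 B_ack=1036
After event 5: A_seq=1036 A_ack=7075 B_seq=7075 B_ack=1036

1036 7075 7075 1036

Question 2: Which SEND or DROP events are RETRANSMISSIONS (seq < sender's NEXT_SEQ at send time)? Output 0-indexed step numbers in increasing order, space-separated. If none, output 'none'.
Step 1: SEND seq=7000 -> fresh
Step 2: DROP seq=1000 -> fresh
Step 3: SEND seq=1021 -> fresh
Step 4: SEND seq=1000 -> retransmit
Step 5: SEND seq=7060 -> fresh

Answer: 4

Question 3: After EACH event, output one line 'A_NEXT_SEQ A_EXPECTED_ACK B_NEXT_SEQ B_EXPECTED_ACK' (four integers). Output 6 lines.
1000 7000 7000 1000
1000 7060 7060 1000
1021 7060 7060 1000
1036 7060 7060 1000
1036 7060 7060 1036
1036 7075 7075 1036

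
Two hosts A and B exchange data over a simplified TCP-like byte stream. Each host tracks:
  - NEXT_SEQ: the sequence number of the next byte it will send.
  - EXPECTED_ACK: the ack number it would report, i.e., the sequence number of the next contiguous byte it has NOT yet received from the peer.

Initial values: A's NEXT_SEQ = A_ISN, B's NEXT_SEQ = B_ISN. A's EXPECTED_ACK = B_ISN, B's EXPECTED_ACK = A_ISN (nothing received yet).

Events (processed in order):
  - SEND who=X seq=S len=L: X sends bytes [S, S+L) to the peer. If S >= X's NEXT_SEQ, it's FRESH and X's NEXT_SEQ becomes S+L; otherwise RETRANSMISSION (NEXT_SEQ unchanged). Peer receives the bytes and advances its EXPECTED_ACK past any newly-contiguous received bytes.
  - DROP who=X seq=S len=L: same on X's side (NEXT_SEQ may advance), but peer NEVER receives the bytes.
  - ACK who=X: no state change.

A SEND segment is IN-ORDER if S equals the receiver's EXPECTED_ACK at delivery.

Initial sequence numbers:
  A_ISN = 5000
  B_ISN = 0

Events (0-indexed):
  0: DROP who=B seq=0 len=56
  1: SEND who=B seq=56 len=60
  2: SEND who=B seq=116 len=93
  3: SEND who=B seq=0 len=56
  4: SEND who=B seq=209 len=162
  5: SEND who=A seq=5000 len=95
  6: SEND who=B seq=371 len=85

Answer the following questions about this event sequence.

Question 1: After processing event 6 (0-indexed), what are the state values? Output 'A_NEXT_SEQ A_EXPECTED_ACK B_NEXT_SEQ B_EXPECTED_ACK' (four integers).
After event 0: A_seq=5000 A_ack=0 B_seq=56 B_ack=5000
After event 1: A_seq=5000 A_ack=0 B_seq=116 B_ack=5000
After event 2: A_seq=5000 A_ack=0 B_seq=209 B_ack=5000
After event 3: A_seq=5000 A_ack=209 B_seq=209 B_ack=5000
After event 4: A_seq=5000 A_ack=371 B_seq=371 B_ack=5000
After event 5: A_seq=5095 A_ack=371 B_seq=371 B_ack=5095
After event 6: A_seq=5095 A_ack=456 B_seq=456 B_ack=5095

5095 456 456 5095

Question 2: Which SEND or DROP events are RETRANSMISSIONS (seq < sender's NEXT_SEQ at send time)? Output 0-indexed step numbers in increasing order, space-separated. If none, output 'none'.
Answer: 3

Derivation:
Step 0: DROP seq=0 -> fresh
Step 1: SEND seq=56 -> fresh
Step 2: SEND seq=116 -> fresh
Step 3: SEND seq=0 -> retransmit
Step 4: SEND seq=209 -> fresh
Step 5: SEND seq=5000 -> fresh
Step 6: SEND seq=371 -> fresh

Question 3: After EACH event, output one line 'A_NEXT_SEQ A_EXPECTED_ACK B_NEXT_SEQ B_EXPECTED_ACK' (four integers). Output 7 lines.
5000 0 56 5000
5000 0 116 5000
5000 0 209 5000
5000 209 209 5000
5000 371 371 5000
5095 371 371 5095
5095 456 456 5095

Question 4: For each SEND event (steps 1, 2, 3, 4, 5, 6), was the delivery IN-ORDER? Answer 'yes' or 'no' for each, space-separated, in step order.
Answer: no no yes yes yes yes

Derivation:
Step 1: SEND seq=56 -> out-of-order
Step 2: SEND seq=116 -> out-of-order
Step 3: SEND seq=0 -> in-order
Step 4: SEND seq=209 -> in-order
Step 5: SEND seq=5000 -> in-order
Step 6: SEND seq=371 -> in-order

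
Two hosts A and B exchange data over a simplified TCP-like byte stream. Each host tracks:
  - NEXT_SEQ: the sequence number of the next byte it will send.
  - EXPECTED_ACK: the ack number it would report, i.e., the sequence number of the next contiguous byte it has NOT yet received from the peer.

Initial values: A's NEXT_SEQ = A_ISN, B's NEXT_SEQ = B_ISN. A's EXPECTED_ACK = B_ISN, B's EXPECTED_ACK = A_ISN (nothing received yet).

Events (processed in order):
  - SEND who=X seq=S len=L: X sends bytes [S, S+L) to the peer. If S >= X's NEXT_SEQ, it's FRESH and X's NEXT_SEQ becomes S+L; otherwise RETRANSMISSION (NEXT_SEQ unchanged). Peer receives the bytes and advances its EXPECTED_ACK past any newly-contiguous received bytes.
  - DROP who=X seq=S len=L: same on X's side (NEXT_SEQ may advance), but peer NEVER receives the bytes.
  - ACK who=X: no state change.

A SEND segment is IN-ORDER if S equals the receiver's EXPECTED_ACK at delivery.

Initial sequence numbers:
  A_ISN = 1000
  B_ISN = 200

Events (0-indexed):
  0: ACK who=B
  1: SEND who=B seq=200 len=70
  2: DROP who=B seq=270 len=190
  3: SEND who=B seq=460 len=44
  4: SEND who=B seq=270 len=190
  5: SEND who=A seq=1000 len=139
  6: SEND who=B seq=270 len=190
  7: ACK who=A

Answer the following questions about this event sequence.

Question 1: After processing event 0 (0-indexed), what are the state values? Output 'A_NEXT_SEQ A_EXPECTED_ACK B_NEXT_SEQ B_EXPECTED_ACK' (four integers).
After event 0: A_seq=1000 A_ack=200 B_seq=200 B_ack=1000

1000 200 200 1000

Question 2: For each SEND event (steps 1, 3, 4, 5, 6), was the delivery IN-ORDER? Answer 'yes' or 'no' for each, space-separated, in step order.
Step 1: SEND seq=200 -> in-order
Step 3: SEND seq=460 -> out-of-order
Step 4: SEND seq=270 -> in-order
Step 5: SEND seq=1000 -> in-order
Step 6: SEND seq=270 -> out-of-order

Answer: yes no yes yes no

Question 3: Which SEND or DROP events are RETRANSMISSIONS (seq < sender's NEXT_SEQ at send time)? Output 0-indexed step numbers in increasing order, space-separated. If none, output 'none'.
Answer: 4 6

Derivation:
Step 1: SEND seq=200 -> fresh
Step 2: DROP seq=270 -> fresh
Step 3: SEND seq=460 -> fresh
Step 4: SEND seq=270 -> retransmit
Step 5: SEND seq=1000 -> fresh
Step 6: SEND seq=270 -> retransmit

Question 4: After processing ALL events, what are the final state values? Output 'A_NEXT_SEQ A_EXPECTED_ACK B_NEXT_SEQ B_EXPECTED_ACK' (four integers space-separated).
Answer: 1139 504 504 1139

Derivation:
After event 0: A_seq=1000 A_ack=200 B_seq=200 B_ack=1000
After event 1: A_seq=1000 A_ack=270 B_seq=270 B_ack=1000
After event 2: A_seq=1000 A_ack=270 B_seq=460 B_ack=1000
After event 3: A_seq=1000 A_ack=270 B_seq=504 B_ack=1000
After event 4: A_seq=1000 A_ack=504 B_seq=504 B_ack=1000
After event 5: A_seq=1139 A_ack=504 B_seq=504 B_ack=1139
After event 6: A_seq=1139 A_ack=504 B_seq=504 B_ack=1139
After event 7: A_seq=1139 A_ack=504 B_seq=504 B_ack=1139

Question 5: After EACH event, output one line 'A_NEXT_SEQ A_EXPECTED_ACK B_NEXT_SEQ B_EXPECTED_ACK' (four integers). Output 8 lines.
1000 200 200 1000
1000 270 270 1000
1000 270 460 1000
1000 270 504 1000
1000 504 504 1000
1139 504 504 1139
1139 504 504 1139
1139 504 504 1139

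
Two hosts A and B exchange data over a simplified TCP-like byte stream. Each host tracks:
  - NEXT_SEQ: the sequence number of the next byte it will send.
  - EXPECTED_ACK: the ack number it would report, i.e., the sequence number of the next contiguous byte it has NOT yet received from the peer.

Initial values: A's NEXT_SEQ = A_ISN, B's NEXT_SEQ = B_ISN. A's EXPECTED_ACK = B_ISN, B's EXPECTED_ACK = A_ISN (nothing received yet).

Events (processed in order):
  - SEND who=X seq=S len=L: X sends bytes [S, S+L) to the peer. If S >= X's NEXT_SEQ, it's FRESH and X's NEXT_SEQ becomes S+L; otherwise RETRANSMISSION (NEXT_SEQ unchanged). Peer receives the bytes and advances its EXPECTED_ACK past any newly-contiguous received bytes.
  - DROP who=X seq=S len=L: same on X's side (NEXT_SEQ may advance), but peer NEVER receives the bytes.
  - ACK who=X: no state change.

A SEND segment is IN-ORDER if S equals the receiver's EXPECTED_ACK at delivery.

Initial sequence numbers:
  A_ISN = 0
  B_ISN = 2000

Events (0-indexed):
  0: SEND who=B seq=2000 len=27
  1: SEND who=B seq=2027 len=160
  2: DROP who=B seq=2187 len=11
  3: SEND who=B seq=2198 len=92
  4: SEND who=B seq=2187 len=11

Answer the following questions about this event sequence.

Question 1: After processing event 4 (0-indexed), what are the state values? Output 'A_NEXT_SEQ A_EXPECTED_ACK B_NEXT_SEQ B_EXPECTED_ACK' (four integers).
After event 0: A_seq=0 A_ack=2027 B_seq=2027 B_ack=0
After event 1: A_seq=0 A_ack=2187 B_seq=2187 B_ack=0
After event 2: A_seq=0 A_ack=2187 B_seq=2198 B_ack=0
After event 3: A_seq=0 A_ack=2187 B_seq=2290 B_ack=0
After event 4: A_seq=0 A_ack=2290 B_seq=2290 B_ack=0

0 2290 2290 0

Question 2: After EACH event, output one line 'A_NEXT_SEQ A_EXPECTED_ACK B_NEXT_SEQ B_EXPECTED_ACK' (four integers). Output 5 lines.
0 2027 2027 0
0 2187 2187 0
0 2187 2198 0
0 2187 2290 0
0 2290 2290 0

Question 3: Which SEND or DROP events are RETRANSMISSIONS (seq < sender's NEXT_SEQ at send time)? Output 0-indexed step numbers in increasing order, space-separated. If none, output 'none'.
Answer: 4

Derivation:
Step 0: SEND seq=2000 -> fresh
Step 1: SEND seq=2027 -> fresh
Step 2: DROP seq=2187 -> fresh
Step 3: SEND seq=2198 -> fresh
Step 4: SEND seq=2187 -> retransmit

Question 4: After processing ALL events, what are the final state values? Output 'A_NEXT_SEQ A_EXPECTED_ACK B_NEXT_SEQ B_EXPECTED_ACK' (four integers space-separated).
Answer: 0 2290 2290 0

Derivation:
After event 0: A_seq=0 A_ack=2027 B_seq=2027 B_ack=0
After event 1: A_seq=0 A_ack=2187 B_seq=2187 B_ack=0
After event 2: A_seq=0 A_ack=2187 B_seq=2198 B_ack=0
After event 3: A_seq=0 A_ack=2187 B_seq=2290 B_ack=0
After event 4: A_seq=0 A_ack=2290 B_seq=2290 B_ack=0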